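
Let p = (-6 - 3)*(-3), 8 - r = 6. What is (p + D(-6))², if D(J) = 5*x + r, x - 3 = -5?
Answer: 361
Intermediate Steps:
r = 2 (r = 8 - 1*6 = 8 - 6 = 2)
x = -2 (x = 3 - 5 = -2)
p = 27 (p = -9*(-3) = 27)
D(J) = -8 (D(J) = 5*(-2) + 2 = -10 + 2 = -8)
(p + D(-6))² = (27 - 8)² = 19² = 361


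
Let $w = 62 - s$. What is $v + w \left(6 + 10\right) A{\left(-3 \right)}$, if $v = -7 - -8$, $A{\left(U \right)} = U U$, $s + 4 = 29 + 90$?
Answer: $-7631$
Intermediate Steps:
$s = 115$ ($s = -4 + \left(29 + 90\right) = -4 + 119 = 115$)
$A{\left(U \right)} = U^{2}$
$v = 1$ ($v = -7 + 8 = 1$)
$w = -53$ ($w = 62 - 115 = -53$)
$v + w \left(6 + 10\right) A{\left(-3 \right)} = 1 - 53 \left(6 + 10\right) \left(-3\right)^{2} = 1 - 53 \cdot 16 \cdot 9 = 1 - 7632 = -7631$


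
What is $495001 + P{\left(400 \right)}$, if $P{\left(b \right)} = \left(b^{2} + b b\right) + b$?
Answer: $815401$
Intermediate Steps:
$P{\left(b \right)} = b + 2 b^{2}$ ($P{\left(b \right)} = \left(b^{2} + b^{2}\right) + b = 2 b^{2} + b = b + 2 b^{2}$)
$495001 + P{\left(400 \right)} = 495001 + 400 \left(1 + 2 \cdot 400\right) = 495001 + 400 \left(1 + 800\right) = 495001 + 400 \cdot 801 = 495001 + 320400 = 815401$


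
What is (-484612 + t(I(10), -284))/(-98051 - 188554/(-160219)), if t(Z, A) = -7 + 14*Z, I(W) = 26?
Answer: 15517370369/3141888923 ≈ 4.9389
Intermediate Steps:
(-484612 + t(I(10), -284))/(-98051 - 188554/(-160219)) = (-484612 + (-7 + 14*26))/(-98051 - 188554/(-160219)) = (-484612 + (-7 + 364))/(-98051 - 188554*(-1/160219)) = (-484612 + 357)/(-98051 + 188554/160219) = -484255/(-15709444615/160219) = -484255*(-160219/15709444615) = 15517370369/3141888923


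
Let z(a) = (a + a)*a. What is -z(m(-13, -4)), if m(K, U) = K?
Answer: -338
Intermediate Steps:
z(a) = 2*a² (z(a) = (2*a)*a = 2*a²)
-z(m(-13, -4)) = -2*(-13)² = -2*169 = -1*338 = -338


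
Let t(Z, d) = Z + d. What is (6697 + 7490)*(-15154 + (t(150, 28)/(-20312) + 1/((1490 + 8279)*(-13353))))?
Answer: -94939840744311315013/441601353764 ≈ -2.1499e+8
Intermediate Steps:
(6697 + 7490)*(-15154 + (t(150, 28)/(-20312) + 1/((1490 + 8279)*(-13353)))) = (6697 + 7490)*(-15154 + ((150 + 28)/(-20312) + 1/((1490 + 8279)*(-13353)))) = 14187*(-15154 + (178*(-1/20312) - 1/13353/9769)) = 14187*(-15154 + (-89/10156 + (1/9769)*(-1/13353))) = 14187*(-15154 + (-89/10156 - 1/130445457)) = 14187*(-15154 - 11609655829/1324804061292) = 14187*(-20076092354474797/1324804061292) = -94939840744311315013/441601353764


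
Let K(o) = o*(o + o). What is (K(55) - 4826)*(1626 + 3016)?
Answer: 5681808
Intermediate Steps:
K(o) = 2*o² (K(o) = o*(2*o) = 2*o²)
(K(55) - 4826)*(1626 + 3016) = (2*55² - 4826)*(1626 + 3016) = (2*3025 - 4826)*4642 = (6050 - 4826)*4642 = 1224*4642 = 5681808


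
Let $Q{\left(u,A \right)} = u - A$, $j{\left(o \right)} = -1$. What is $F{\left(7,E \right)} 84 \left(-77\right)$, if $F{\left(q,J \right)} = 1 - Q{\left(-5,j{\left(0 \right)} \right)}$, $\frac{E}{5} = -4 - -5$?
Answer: $-32340$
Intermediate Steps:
$E = 5$ ($E = 5 \left(-4 - -5\right) = 5 \left(-4 + 5\right) = 5 \cdot 1 = 5$)
$F{\left(q,J \right)} = 5$ ($F{\left(q,J \right)} = 1 - \left(-5 - -1\right) = 1 - \left(-5 + 1\right) = 1 - -4 = 1 + 4 = 5$)
$F{\left(7,E \right)} 84 \left(-77\right) = 5 \cdot 84 \left(-77\right) = 420 \left(-77\right) = -32340$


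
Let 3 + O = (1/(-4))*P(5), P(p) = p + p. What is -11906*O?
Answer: 65483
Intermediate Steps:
P(p) = 2*p
O = -11/2 (O = -3 + (1/(-4))*(2*5) = -3 + (1*(-¼))*10 = -3 - ¼*10 = -3 - 5/2 = -11/2 ≈ -5.5000)
-11906*O = -11906*(-11/2) = 65483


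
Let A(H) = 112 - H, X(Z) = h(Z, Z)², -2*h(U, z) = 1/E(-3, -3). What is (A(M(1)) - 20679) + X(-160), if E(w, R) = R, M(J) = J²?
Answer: -740447/36 ≈ -20568.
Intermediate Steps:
h(U, z) = ⅙ (h(U, z) = -½/(-3) = -½*(-⅓) = ⅙)
X(Z) = 1/36 (X(Z) = (⅙)² = 1/36)
(A(M(1)) - 20679) + X(-160) = ((112 - 1*1²) - 20679) + 1/36 = ((112 - 1*1) - 20679) + 1/36 = ((112 - 1) - 20679) + 1/36 = (111 - 20679) + 1/36 = -20568 + 1/36 = -740447/36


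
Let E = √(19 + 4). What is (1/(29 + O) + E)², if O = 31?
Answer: 82801/3600 + √23/30 ≈ 23.160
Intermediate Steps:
E = √23 ≈ 4.7958
(1/(29 + O) + E)² = (1/(29 + 31) + √23)² = (1/60 + √23)²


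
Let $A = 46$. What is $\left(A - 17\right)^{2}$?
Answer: $841$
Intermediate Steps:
$\left(A - 17\right)^{2} = \left(46 - 17\right)^{2} = 29^{2} = 841$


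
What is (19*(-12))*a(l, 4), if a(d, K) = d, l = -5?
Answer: 1140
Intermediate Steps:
(19*(-12))*a(l, 4) = (19*(-12))*(-5) = -228*(-5) = 1140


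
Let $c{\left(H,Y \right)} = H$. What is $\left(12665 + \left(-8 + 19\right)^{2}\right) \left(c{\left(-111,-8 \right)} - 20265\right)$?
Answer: $-260527536$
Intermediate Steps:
$\left(12665 + \left(-8 + 19\right)^{2}\right) \left(c{\left(-111,-8 \right)} - 20265\right) = \left(12665 + \left(-8 + 19\right)^{2}\right) \left(-111 - 20265\right) = \left(12665 + 11^{2}\right) \left(-20376\right) = \left(12665 + 121\right) \left(-20376\right) = 12786 \left(-20376\right) = -260527536$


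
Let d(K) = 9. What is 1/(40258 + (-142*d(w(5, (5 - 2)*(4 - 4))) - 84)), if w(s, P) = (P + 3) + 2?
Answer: 1/38896 ≈ 2.5710e-5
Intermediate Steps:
w(s, P) = 5 + P (w(s, P) = (3 + P) + 2 = 5 + P)
1/(40258 + (-142*d(w(5, (5 - 2)*(4 - 4))) - 84)) = 1/(40258 + (-142*9 - 84)) = 1/(40258 + (-1278 - 84)) = 1/(40258 - 1362) = 1/38896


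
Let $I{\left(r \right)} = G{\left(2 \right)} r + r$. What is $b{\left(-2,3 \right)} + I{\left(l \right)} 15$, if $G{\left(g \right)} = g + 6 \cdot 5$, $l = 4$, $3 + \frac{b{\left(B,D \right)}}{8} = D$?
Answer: $1980$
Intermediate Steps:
$b{\left(B,D \right)} = -24 + 8 D$
$G{\left(g \right)} = 30 + g$ ($G{\left(g \right)} = g + 30 = 30 + g$)
$I{\left(r \right)} = 33 r$ ($I{\left(r \right)} = \left(30 + 2\right) r + r = 32 r + r = 33 r$)
$b{\left(-2,3 \right)} + I{\left(l \right)} 15 = \left(-24 + 8 \cdot 3\right) + 33 \cdot 4 \cdot 15 = \left(-24 + 24\right) + 132 \cdot 15 = 0 + 1980 = 1980$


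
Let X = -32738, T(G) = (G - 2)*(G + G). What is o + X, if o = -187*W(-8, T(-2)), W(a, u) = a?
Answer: -31242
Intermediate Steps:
T(G) = 2*G*(-2 + G) (T(G) = (-2 + G)*(2*G) = 2*G*(-2 + G))
o = 1496 (o = -187*(-8) = 1496)
o + X = 1496 - 32738 = -31242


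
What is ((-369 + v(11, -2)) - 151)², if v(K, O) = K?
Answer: 259081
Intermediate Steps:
((-369 + v(11, -2)) - 151)² = ((-369 + 11) - 151)² = (-358 - 151)² = (-509)² = 259081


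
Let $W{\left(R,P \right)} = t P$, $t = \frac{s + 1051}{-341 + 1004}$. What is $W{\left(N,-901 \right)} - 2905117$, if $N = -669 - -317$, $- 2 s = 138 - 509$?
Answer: $- \frac{226730195}{78} \approx -2.9068 \cdot 10^{6}$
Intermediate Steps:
$s = \frac{371}{2}$ ($s = - \frac{138 - 509}{2} = \left(- \frac{1}{2}\right) \left(-371\right) = \frac{371}{2} \approx 185.5$)
$N = -352$ ($N = -669 + 317 = -352$)
$t = \frac{2473}{1326}$ ($t = \frac{\frac{371}{2} + 1051}{-341 + 1004} = \frac{2473}{2 \cdot 663} = \frac{2473}{2} \cdot \frac{1}{663} = \frac{2473}{1326} \approx 1.865$)
$W{\left(R,P \right)} = \frac{2473 P}{1326}$
$W{\left(N,-901 \right)} - 2905117 = \frac{2473}{1326} \left(-901\right) - 2905117 = - \frac{131069}{78} - 2905117 = - \frac{226730195}{78}$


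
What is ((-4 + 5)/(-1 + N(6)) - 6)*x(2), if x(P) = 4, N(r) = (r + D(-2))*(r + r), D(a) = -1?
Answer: -1412/59 ≈ -23.932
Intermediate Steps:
N(r) = 2*r*(-1 + r) (N(r) = (r - 1)*(r + r) = (-1 + r)*(2*r) = 2*r*(-1 + r))
((-4 + 5)/(-1 + N(6)) - 6)*x(2) = ((-4 + 5)/(-1 + 2*6*(-1 + 6)) - 6)*4 = (1/(-1 + 2*6*5) - 6)*4 = (1/(-1 + 60) - 6)*4 = (1/59 - 6)*4 = -353/59*4 = -1412/59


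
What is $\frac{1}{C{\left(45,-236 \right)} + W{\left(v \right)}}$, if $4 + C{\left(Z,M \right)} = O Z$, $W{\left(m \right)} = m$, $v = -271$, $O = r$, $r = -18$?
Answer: $- \frac{1}{1085} \approx -0.00092166$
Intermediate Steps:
$O = -18$
$C{\left(Z,M \right)} = -4 - 18 Z$
$\frac{1}{C{\left(45,-236 \right)} + W{\left(v \right)}} = \frac{1}{\left(-4 - 810\right) - 271} = \frac{1}{-814 - 271} = \frac{1}{-1085} = - \frac{1}{1085}$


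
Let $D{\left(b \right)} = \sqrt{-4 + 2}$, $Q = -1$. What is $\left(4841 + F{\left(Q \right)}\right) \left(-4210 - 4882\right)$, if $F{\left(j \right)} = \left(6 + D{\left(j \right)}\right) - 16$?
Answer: $-43923452 - 9092 i \sqrt{2} \approx -4.3923 \cdot 10^{7} - 12858.0 i$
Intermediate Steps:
$D{\left(b \right)} = i \sqrt{2}$ ($D{\left(b \right)} = \sqrt{-2} = i \sqrt{2}$)
$F{\left(j \right)} = -10 + i \sqrt{2}$ ($F{\left(j \right)} = \left(6 + i \sqrt{2}\right) - 16 = -10 + i \sqrt{2}$)
$\left(4841 + F{\left(Q \right)}\right) \left(-4210 - 4882\right) = \left(4841 - \left(10 - i \sqrt{2}\right)\right) \left(-4210 - 4882\right) = \left(4831 + i \sqrt{2}\right) \left(-9092\right) = -43923452 - 9092 i \sqrt{2}$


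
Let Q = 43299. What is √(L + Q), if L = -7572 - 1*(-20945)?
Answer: 4*√3542 ≈ 238.06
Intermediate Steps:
L = 13373 (L = -7572 + 20945 = 13373)
√(L + Q) = √(13373 + 43299) = √56672 = 4*√3542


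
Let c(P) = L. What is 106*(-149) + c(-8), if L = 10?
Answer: -15784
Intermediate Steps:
c(P) = 10
106*(-149) + c(-8) = 106*(-149) + 10 = -15794 + 10 = -15784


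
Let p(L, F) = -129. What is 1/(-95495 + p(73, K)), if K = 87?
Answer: -1/95624 ≈ -1.0458e-5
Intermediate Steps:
1/(-95495 + p(73, K)) = 1/(-95495 - 129) = 1/(-95624) = -1/95624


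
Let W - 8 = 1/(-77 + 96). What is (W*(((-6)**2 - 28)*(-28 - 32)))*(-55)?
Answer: 4039200/19 ≈ 2.1259e+5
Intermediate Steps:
W = 153/19 (W = 8 + 1/(-77 + 96) = 8 + 1/19 = 153/19 ≈ 8.0526)
(W*(((-6)**2 - 28)*(-28 - 32)))*(-55) = (153*(((-6)**2 - 28)*(-28 - 32))/19)*(-55) = (153*((36 - 28)*(-60))/19)*(-55) = (153*(8*(-60))/19)*(-55) = ((153/19)*(-480))*(-55) = -73440/19*(-55) = 4039200/19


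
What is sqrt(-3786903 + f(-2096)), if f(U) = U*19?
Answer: I*sqrt(3826727) ≈ 1956.2*I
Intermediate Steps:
f(U) = 19*U
sqrt(-3786903 + f(-2096)) = sqrt(-3786903 + 19*(-2096)) = sqrt(-3786903 - 39824) = sqrt(-3826727) = I*sqrt(3826727)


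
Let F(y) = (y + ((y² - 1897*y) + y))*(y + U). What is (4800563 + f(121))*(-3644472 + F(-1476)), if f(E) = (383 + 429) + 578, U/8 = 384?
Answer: 38115054126571032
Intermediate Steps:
U = 3072 (U = 8*384 = 3072)
F(y) = (3072 + y)*(y² - 1895*y) (F(y) = (y + ((y² - 1897*y) + y))*(y + 3072) = (y + (y² - 1896*y))*(3072 + y) = (y² - 1895*y)*(3072 + y) = (3072 + y)*(y² - 1895*y))
f(E) = 1390 (f(E) = 812 + 578 = 1390)
(4800563 + f(121))*(-3644472 + F(-1476)) = (4800563 + 1390)*(-3644472 - 1476*(-5821440 + (-1476)² + 1177*(-1476))) = 4801953*(-3644472 - 1476*(-5821440 + 2178576 - 1737252)) = 4801953*(-3644472 - 1476*(-5380116)) = 4801953*(-3644472 + 7941051216) = 4801953*7937406744 = 38115054126571032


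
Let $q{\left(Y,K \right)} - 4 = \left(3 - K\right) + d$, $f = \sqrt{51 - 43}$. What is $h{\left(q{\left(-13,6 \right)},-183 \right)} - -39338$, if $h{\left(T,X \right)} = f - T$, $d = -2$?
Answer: $39339 + 2 \sqrt{2} \approx 39342.0$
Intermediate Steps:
$f = 2 \sqrt{2}$ ($f = \sqrt{8} = 2 \sqrt{2} \approx 2.8284$)
$q{\left(Y,K \right)} = 5 - K$ ($q{\left(Y,K \right)} = 4 - \left(-1 + K\right) = 5 - K$)
$h{\left(T,X \right)} = - T + 2 \sqrt{2}$ ($h{\left(T,X \right)} = 2 \sqrt{2} - T = - T + 2 \sqrt{2}$)
$h{\left(q{\left(-13,6 \right)},-183 \right)} - -39338 = \left(- (5 - 6) + 2 \sqrt{2}\right) - -39338 = \left(- (5 - 6) + 2 \sqrt{2}\right) + 39338 = \left(\left(-1\right) \left(-1\right) + 2 \sqrt{2}\right) + 39338 = \left(1 + 2 \sqrt{2}\right) + 39338 = 39339 + 2 \sqrt{2}$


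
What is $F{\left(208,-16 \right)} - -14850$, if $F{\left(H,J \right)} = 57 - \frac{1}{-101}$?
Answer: $\frac{1505608}{101} \approx 14907.0$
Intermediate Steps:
$F{\left(H,J \right)} = \frac{5758}{101}$ ($F{\left(H,J \right)} = 57 - - \frac{1}{101} = 57 + \frac{1}{101} = \frac{5758}{101}$)
$F{\left(208,-16 \right)} - -14850 = \frac{5758}{101} - -14850 = \frac{5758}{101} + 14850 = \frac{1505608}{101}$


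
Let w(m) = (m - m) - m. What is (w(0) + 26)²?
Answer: 676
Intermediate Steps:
w(m) = -m (w(m) = 0 - m = -m)
(w(0) + 26)² = (-1*0 + 26)² = (0 + 26)² = 26² = 676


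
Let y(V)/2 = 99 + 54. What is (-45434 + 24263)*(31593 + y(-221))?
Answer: -675333729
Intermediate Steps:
y(V) = 306 (y(V) = 2*(99 + 54) = 2*153 = 306)
(-45434 + 24263)*(31593 + y(-221)) = (-45434 + 24263)*(31593 + 306) = -21171*31899 = -675333729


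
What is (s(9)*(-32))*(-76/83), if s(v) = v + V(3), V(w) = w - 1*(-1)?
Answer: 31616/83 ≈ 380.92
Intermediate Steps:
V(w) = 1 + w (V(w) = w + 1 = 1 + w)
s(v) = 4 + v (s(v) = v + (1 + 3) = v + 4 = 4 + v)
(s(9)*(-32))*(-76/83) = ((4 + 9)*(-32))*(-76/83) = (13*(-32))*(-76*1/83) = -416*(-76/83) = 31616/83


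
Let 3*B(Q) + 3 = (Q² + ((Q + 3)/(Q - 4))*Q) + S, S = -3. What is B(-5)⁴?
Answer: 671898241/531441 ≈ 1264.3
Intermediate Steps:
B(Q) = -2 + Q²/3 + Q*(3 + Q)/(3*(-4 + Q)) (B(Q) = -1 + ((Q² + ((Q + 3)/(Q - 4))*Q) - 3)/3 = -1 + ((Q² + ((3 + Q)/(-4 + Q))*Q) - 3)/3 = -1 + ((Q² + Q*(3 + Q)/(-4 + Q)) - 3)/3 = -1 + (-3 + Q² + Q*(3 + Q)/(-4 + Q))/3 = -1 + (-1 + Q²/3 + Q*(3 + Q)/(3*(-4 + Q))) = -2 + Q²/3 + Q*(3 + Q)/(3*(-4 + Q)))
B(-5)⁴ = ((8 - 1*(-5) - 1*(-5)² + (⅓)*(-5)³)/(-4 - 5))⁴ = ((8 + 5 - 1*25 + (⅓)*(-125))/(-9))⁴ = (-(8 + 5 - 25 - 125/3)/9)⁴ = (-⅑*(-161/3))⁴ = (161/27)⁴ = 671898241/531441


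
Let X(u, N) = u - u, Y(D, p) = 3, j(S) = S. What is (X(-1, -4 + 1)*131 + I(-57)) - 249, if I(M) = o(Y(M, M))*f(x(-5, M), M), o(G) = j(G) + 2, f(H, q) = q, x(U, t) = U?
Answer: -534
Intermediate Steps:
o(G) = 2 + G (o(G) = G + 2 = 2 + G)
I(M) = 5*M (I(M) = (2 + 3)*M = 5*M)
X(u, N) = 0
(X(-1, -4 + 1)*131 + I(-57)) - 249 = (0*131 + 5*(-57)) - 249 = (0 - 285) - 249 = -285 - 249 = -534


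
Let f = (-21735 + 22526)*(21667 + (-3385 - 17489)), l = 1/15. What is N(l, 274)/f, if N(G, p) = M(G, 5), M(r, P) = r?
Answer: 1/9408945 ≈ 1.0628e-7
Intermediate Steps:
l = 1/15 ≈ 0.066667
N(G, p) = G
f = 627263 (f = 791*(21667 - 20874) = 791*793 = 627263)
N(l, 274)/f = (1/15)/627263 = (1/15)*(1/627263) = 1/9408945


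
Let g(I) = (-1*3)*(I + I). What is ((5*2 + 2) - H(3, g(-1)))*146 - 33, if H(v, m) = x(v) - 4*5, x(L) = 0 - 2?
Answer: 4931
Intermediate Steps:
x(L) = -2
g(I) = -6*I
H(v, m) = -22 (H(v, m) = -2 - 4*5 = -2 - 20 = -22)
((5*2 + 2) - H(3, g(-1)))*146 - 33 = ((5*2 + 2) - 1*(-22))*146 - 33 = ((10 + 2) + 22)*146 - 33 = (12 + 22)*146 - 33 = 34*146 - 33 = 4964 - 33 = 4931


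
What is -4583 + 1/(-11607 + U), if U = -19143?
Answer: -140927251/30750 ≈ -4583.0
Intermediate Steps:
-4583 + 1/(-11607 + U) = -4583 + 1/(-11607 - 19143) = -4583 + 1/(-30750) = -4583 - 1/30750 = -140927251/30750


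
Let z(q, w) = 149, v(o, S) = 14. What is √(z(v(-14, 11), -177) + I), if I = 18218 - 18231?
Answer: 2*√34 ≈ 11.662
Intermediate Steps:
I = -13
√(z(v(-14, 11), -177) + I) = √(149 - 13) = √136 = 2*√34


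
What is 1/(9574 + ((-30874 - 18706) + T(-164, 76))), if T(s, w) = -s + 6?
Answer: -1/39836 ≈ -2.5103e-5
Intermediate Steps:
T(s, w) = 6 - s
1/(9574 + ((-30874 - 18706) + T(-164, 76))) = 1/(9574 + ((-30874 - 18706) + (6 - 1*(-164)))) = 1/(9574 + (-49580 + (6 + 164))) = 1/(9574 + (-49580 + 170)) = 1/(9574 - 49410) = 1/(-39836) = -1/39836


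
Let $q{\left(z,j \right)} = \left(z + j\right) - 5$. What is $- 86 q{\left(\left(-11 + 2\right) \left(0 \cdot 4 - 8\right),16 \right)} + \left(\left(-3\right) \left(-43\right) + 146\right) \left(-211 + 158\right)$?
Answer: $-21713$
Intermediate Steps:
$q{\left(z,j \right)} = -5 + j + z$ ($q{\left(z,j \right)} = \left(j + z\right) - 5 = -5 + j + z$)
$- 86 q{\left(\left(-11 + 2\right) \left(0 \cdot 4 - 8\right),16 \right)} + \left(\left(-3\right) \left(-43\right) + 146\right) \left(-211 + 158\right) = - 86 \left(-5 + 16 + \left(-11 + 2\right) \left(0 \cdot 4 - 8\right)\right) + \left(\left(-3\right) \left(-43\right) + 146\right) \left(-211 + 158\right) = - 86 \left(-5 + 16 - 9 \left(0 - 8\right)\right) + \left(129 + 146\right) \left(-53\right) = - 86 \left(-5 + 16 - -72\right) + 275 \left(-53\right) = - 86 \left(-5 + 16 + 72\right) - 14575 = \left(-86\right) 83 - 14575 = -7138 - 14575 = -21713$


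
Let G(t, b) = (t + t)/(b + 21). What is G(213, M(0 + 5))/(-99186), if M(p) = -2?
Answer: -71/314089 ≈ -0.00022605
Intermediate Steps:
G(t, b) = 2*t/(21 + b) (G(t, b) = (2*t)/(21 + b) = 2*t/(21 + b))
G(213, M(0 + 5))/(-99186) = (2*213/(21 - 2))/(-99186) = (2*213/19)*(-1/99186) = (2*213*(1/19))*(-1/99186) = (426/19)*(-1/99186) = -71/314089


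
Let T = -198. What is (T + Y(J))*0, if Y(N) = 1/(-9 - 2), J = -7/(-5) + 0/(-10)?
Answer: 0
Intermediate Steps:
J = 7/5 (J = -7*(-⅕) + 0*(-⅒) = 7/5 + 0 = 7/5 ≈ 1.4000)
Y(N) = -1/11 (Y(N) = 1/(-11) = -1/11)
(T + Y(J))*0 = (-198 - 1/11)*0 = -2179/11*0 = 0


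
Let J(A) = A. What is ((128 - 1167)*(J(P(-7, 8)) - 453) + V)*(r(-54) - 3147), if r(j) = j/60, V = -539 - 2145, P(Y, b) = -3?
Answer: -1482975690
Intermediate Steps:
V = -2684
r(j) = j/60 (r(j) = j*(1/60) = j/60)
((128 - 1167)*(J(P(-7, 8)) - 453) + V)*(r(-54) - 3147) = ((128 - 1167)*(-3 - 453) - 2684)*((1/60)*(-54) - 3147) = (-1039*(-456) - 2684)*(-9/10 - 3147) = (473784 - 2684)*(-31479/10) = 471100*(-31479/10) = -1482975690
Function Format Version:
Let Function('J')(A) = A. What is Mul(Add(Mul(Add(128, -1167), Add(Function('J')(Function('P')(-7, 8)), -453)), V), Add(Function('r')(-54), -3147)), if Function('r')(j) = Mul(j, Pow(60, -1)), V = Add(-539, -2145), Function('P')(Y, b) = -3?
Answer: -1482975690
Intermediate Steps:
V = -2684
Function('r')(j) = Mul(Rational(1, 60), j) (Function('r')(j) = Mul(j, Rational(1, 60)) = Mul(Rational(1, 60), j))
Mul(Add(Mul(Add(128, -1167), Add(Function('J')(Function('P')(-7, 8)), -453)), V), Add(Function('r')(-54), -3147)) = Mul(Add(Mul(Add(128, -1167), Add(-3, -453)), -2684), Add(Mul(Rational(1, 60), -54), -3147)) = Mul(Add(Mul(-1039, -456), -2684), Add(Rational(-9, 10), -3147)) = Mul(Add(473784, -2684), Rational(-31479, 10)) = Mul(471100, Rational(-31479, 10)) = -1482975690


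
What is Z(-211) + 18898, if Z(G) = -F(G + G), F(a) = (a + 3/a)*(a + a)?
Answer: -337276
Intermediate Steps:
F(a) = 2*a*(a + 3/a) (F(a) = (a + 3/a)*(2*a) = 2*a*(a + 3/a))
Z(G) = -6 - 8*G² (Z(G) = -(6 + 2*(G + G)²) = -(6 + 2*(2*G)²) = -(6 + 2*(4*G²)) = -(6 + 8*G²) = -6 - 8*G²)
Z(-211) + 18898 = (-6 - 8*(-211)²) + 18898 = (-6 - 8*44521) + 18898 = (-6 - 356168) + 18898 = -356174 + 18898 = -337276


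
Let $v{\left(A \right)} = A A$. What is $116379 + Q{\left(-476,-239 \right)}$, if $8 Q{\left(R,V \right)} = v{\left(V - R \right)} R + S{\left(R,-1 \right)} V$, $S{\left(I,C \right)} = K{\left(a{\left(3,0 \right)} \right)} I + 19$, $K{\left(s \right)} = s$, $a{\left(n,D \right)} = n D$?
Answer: $- \frac{25809953}{8} \approx -3.2262 \cdot 10^{6}$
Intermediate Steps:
$a{\left(n,D \right)} = D n$
$v{\left(A \right)} = A^{2}$
$S{\left(I,C \right)} = 19$ ($S{\left(I,C \right)} = 0 \cdot 3 I + 19 = 0 I + 19 = 0 + 19 = 19$)
$Q{\left(R,V \right)} = \frac{19 V}{8} + \frac{R \left(V - R\right)^{2}}{8}$ ($Q{\left(R,V \right)} = \frac{\left(V - R\right)^{2} R + 19 V}{8} = \frac{R \left(V - R\right)^{2} + 19 V}{8} = \frac{19 V + R \left(V - R\right)^{2}}{8} = \frac{19 V}{8} + \frac{R \left(V - R\right)^{2}}{8}$)
$116379 + Q{\left(-476,-239 \right)} = 116379 + \left(\frac{19}{8} \left(-239\right) + \frac{1}{8} \left(-476\right) \left(-476 - -239\right)^{2}\right) = 116379 + \left(- \frac{4541}{8} + \frac{1}{8} \left(-476\right) \left(-476 + 239\right)^{2}\right) = 116379 + \left(- \frac{4541}{8} + \frac{1}{8} \left(-476\right) \left(-237\right)^{2}\right) = 116379 + \left(- \frac{4541}{8} + \frac{1}{8} \left(-476\right) 56169\right) = 116379 - \frac{26740985}{8} = - \frac{25809953}{8}$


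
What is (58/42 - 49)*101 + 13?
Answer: -100727/21 ≈ -4796.5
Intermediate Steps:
(58/42 - 49)*101 + 13 = (58*(1/42) - 49)*101 + 13 = (29/21 - 49)*101 + 13 = -1000/21*101 + 13 = -101000/21 + 13 = -100727/21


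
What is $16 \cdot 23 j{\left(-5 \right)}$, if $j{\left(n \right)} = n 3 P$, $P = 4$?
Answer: $-22080$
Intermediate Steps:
$j{\left(n \right)} = 12 n$ ($j{\left(n \right)} = n 3 \cdot 4 = 3 n 4 = 12 n$)
$16 \cdot 23 j{\left(-5 \right)} = 16 \cdot 23 \cdot 12 \left(-5\right) = 368 \left(-60\right) = -22080$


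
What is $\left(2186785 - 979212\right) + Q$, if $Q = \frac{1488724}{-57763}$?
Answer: $\frac{69751550475}{57763} \approx 1.2075 \cdot 10^{6}$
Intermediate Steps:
$Q = - \frac{1488724}{57763}$ ($Q = 1488724 \left(- \frac{1}{57763}\right) = - \frac{1488724}{57763} \approx -25.773$)
$\left(2186785 - 979212\right) + Q = \left(2186785 - 979212\right) - \frac{1488724}{57763} = 1207573 - \frac{1488724}{57763} = \frac{69751550475}{57763}$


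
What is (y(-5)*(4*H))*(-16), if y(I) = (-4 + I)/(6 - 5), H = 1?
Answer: 576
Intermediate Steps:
y(I) = -4 + I (y(I) = (-4 + I)/1 = (-4 + I)*1 = -4 + I)
(y(-5)*(4*H))*(-16) = ((-4 - 5)*(4*1))*(-16) = -9*4*(-16) = -36*(-16) = 576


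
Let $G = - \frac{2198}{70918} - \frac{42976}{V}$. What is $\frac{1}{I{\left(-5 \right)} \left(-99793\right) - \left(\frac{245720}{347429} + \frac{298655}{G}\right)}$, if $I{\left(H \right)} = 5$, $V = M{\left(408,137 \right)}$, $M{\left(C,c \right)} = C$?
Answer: $- \frac{3894102705289}{1931985883159792290} \approx -2.0156 \cdot 10^{-6}$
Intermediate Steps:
$V = 408$
$G = - \frac{11208341}{106377}$ ($G = - \frac{2198}{70918} - \frac{42976}{408} = \left(-2198\right) \frac{1}{70918} - \frac{316}{3} = - \frac{1099}{35459} - \frac{316}{3} = - \frac{11208341}{106377} \approx -105.36$)
$\frac{1}{I{\left(-5 \right)} \left(-99793\right) - \left(\frac{245720}{347429} + \frac{298655}{G}\right)} = \frac{1}{5 \left(-99793\right) - \left(- \frac{31770022935}{11208341} + \frac{245720}{347429}\right)} = \frac{1}{-498965 - - \frac{11035073184733595}{3894102705289}} = \frac{1}{-498965 + \left(\frac{31770022935}{11208341} - \frac{245720}{347429}\right)} = \frac{1}{-498965 + \frac{11035073184733595}{3894102705289}} = \frac{1}{- \frac{1931985883159792290}{3894102705289}} = - \frac{3894102705289}{1931985883159792290}$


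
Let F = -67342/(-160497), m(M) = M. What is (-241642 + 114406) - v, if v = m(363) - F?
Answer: -20479189361/160497 ≈ -1.2760e+5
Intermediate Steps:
F = 67342/160497 (F = -67342*(-1/160497) = 67342/160497 ≈ 0.41958)
v = 58193069/160497 (v = 363 - 1*67342/160497 = 363 - 67342/160497 = 58193069/160497 ≈ 362.58)
(-241642 + 114406) - v = (-241642 + 114406) - 1*58193069/160497 = -127236 - 58193069/160497 = -20479189361/160497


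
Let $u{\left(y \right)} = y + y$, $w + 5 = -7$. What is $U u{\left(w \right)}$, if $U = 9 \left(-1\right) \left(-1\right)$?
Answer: $-216$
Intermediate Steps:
$w = -12$ ($w = -5 - 7 = -12$)
$u{\left(y \right)} = 2 y$
$U = 9$ ($U = \left(-9\right) \left(-1\right) = 9$)
$U u{\left(w \right)} = 9 \cdot 2 \left(-12\right) = 9 \left(-24\right) = -216$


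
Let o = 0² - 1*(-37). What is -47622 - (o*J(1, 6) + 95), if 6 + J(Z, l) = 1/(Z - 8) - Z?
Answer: -332169/7 ≈ -47453.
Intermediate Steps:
J(Z, l) = -6 + 1/(-8 + Z) - Z (J(Z, l) = -6 + (1/(Z - 8) - Z) = -6 + (1/(-8 + Z) - Z) = -6 + 1/(-8 + Z) - Z)
o = 37 (o = 0 + 37 = 37)
-47622 - (o*J(1, 6) + 95) = -47622 - (37*((49 - 1*1² + 2*1)/(-8 + 1)) + 95) = -47622 - (37*((49 - 1*1 + 2)/(-7)) + 95) = -47622 - (37*(-(49 - 1 + 2)/7) + 95) = -47622 - (37*(-⅐*50) + 95) = -47622 - (37*(-50/7) + 95) = -47622 - (-1850/7 + 95) = -47622 - 1*(-1185/7) = -47622 + 1185/7 = -332169/7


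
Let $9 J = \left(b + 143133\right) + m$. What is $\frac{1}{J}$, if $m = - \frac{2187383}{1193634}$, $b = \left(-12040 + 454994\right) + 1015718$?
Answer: $\frac{10742706}{1911966721987} \approx 5.6187 \cdot 10^{-6}$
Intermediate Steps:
$b = 1458672$ ($b = 442954 + 1015718 = 1458672$)
$m = - \frac{2187383}{1193634}$ ($m = \left(-2187383\right) \frac{1}{1193634} = - \frac{2187383}{1193634} \approx -1.8325$)
$J = \frac{1911966721987}{10742706}$ ($J = \frac{\left(1458672 + 143133\right) - \frac{2187383}{1193634}}{9} = \frac{1601805 - \frac{2187383}{1193634}}{9} = \frac{1}{9} \cdot \frac{1911966721987}{1193634} = \frac{1911966721987}{10742706} \approx 1.7798 \cdot 10^{5}$)
$\frac{1}{J} = \frac{1}{\frac{1911966721987}{10742706}} = \frac{10742706}{1911966721987}$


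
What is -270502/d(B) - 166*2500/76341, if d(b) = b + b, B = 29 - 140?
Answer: 3426377197/2824617 ≈ 1213.0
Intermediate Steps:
B = -111
d(b) = 2*b
-270502/d(B) - 166*2500/76341 = -270502/(2*(-111)) - 166*2500/76341 = -270502/(-222) - 415000*1/76341 = -270502*(-1/222) - 415000/76341 = 135251/111 - 415000/76341 = 3426377197/2824617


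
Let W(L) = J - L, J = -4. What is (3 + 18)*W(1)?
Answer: -105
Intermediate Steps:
W(L) = -4 - L
(3 + 18)*W(1) = (3 + 18)*(-4 - 1*1) = 21*(-4 - 1) = 21*(-5) = -105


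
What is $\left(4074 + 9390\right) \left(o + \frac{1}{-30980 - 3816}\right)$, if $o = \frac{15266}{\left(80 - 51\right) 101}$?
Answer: $\frac{1787994988362}{25479371} \approx 70174.0$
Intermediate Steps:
$o = \frac{15266}{2929}$ ($o = \frac{15266}{29 \cdot 101} = \frac{15266}{2929} \approx 5.212$)
$\left(4074 + 9390\right) \left(o + \frac{1}{-30980 - 3816}\right) = \left(4074 + 9390\right) \left(\frac{15266}{2929} + \frac{1}{-30980 - 3816}\right) = 13464 \left(\frac{15266}{2929} + \frac{1}{-34796}\right) = 13464 \left(\frac{15266}{2929} - \frac{1}{34796}\right) = 13464 \cdot \frac{531192807}{101917484} = \frac{1787994988362}{25479371}$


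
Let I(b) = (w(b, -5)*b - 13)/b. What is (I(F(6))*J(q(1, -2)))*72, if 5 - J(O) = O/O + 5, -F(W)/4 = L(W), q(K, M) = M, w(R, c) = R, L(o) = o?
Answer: 1689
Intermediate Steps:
F(W) = -4*W
J(O) = -1 (J(O) = 5 - (O/O + 5) = 5 - (1 + 5) = 5 - 1*6 = 5 - 6 = -1)
I(b) = (-13 + b²)/b (I(b) = (b*b - 13)/b = (b² - 13)/b = (-13 + b²)/b)
(I(F(6))*J(q(1, -2)))*72 = ((-4*6 - 13/((-4*6)))*(-1))*72 = ((-24 - 13/(-24))*(-1))*72 = ((-24 - 13*(-1/24))*(-1))*72 = ((-24 + 13/24)*(-1))*72 = -563/24*(-1)*72 = (563/24)*72 = 1689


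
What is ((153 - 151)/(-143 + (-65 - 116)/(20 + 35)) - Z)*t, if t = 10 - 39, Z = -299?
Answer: -34881838/4023 ≈ -8670.6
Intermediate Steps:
t = -29
((153 - 151)/(-143 + (-65 - 116)/(20 + 35)) - Z)*t = ((153 - 151)/(-143 + (-65 - 116)/(20 + 35)) - 1*(-299))*(-29) = (2/(-143 - 181/55) + 299)*(-29) = (2/(-8046/55) + 299)*(-29) = (2*(-55/8046) + 299)*(-29) = (-55/4023 + 299)*(-29) = (1202822/4023)*(-29) = -34881838/4023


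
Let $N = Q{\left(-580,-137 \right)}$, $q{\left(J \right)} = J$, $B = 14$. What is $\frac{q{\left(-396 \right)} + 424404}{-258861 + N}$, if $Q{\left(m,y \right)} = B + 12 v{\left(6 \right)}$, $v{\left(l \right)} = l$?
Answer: $- \frac{424008}{258775} \approx -1.6385$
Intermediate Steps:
$Q{\left(m,y \right)} = 86$ ($Q{\left(m,y \right)} = 14 + 12 \cdot 6 = 14 + 72 = 86$)
$N = 86$
$\frac{q{\left(-396 \right)} + 424404}{-258861 + N} = \frac{-396 + 424404}{-258861 + 86} = \frac{424008}{-258775} = 424008 \left(- \frac{1}{258775}\right) = - \frac{424008}{258775}$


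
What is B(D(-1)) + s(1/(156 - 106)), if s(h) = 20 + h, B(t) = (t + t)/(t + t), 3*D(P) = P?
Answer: 1051/50 ≈ 21.020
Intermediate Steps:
D(P) = P/3
B(t) = 1 (B(t) = (2*t)/((2*t)) = (2*t)*(1/(2*t)) = 1)
B(D(-1)) + s(1/(156 - 106)) = 1 + (20 + 1/(156 - 106)) = 1 + (20 + 1/50) = 1 + 1001/50 = 1051/50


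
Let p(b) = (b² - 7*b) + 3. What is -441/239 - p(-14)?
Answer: -71424/239 ≈ -298.85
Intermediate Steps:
p(b) = 3 + b² - 7*b
-441/239 - p(-14) = -441/239 - (3 + (-14)² - 7*(-14)) = -441*1/239 - (3 + 196 + 98) = -441/239 - 1*297 = -441/239 - 297 = -71424/239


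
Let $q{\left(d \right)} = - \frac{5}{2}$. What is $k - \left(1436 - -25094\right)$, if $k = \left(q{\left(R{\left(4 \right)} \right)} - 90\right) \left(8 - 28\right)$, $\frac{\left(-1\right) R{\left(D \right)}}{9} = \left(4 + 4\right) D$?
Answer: $-24680$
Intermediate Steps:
$R{\left(D \right)} = - 72 D$ ($R{\left(D \right)} = - 9 \left(4 + 4\right) D = - 9 \cdot 8 D = - 72 D$)
$q{\left(d \right)} = - \frac{5}{2}$ ($q{\left(d \right)} = \left(-5\right) \frac{1}{2} = - \frac{5}{2}$)
$k = 1850$ ($k = \left(- \frac{5}{2} - 90\right) \left(8 - 28\right) = - \frac{185 \left(8 - 28\right)}{2} = \left(- \frac{185}{2}\right) \left(-20\right) = 1850$)
$k - \left(1436 - -25094\right) = 1850 - \left(1436 - -25094\right) = 1850 - \left(1436 + 25094\right) = 1850 - 26530 = -24680$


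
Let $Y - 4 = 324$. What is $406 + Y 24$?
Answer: $8278$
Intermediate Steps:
$Y = 328$ ($Y = 4 + 324 = 328$)
$406 + Y 24 = 406 + 328 \cdot 24 = 406 + 7872 = 8278$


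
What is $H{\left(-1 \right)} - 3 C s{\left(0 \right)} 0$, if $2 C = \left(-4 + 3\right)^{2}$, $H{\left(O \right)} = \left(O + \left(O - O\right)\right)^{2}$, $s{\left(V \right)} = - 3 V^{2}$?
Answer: $0$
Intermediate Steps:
$H{\left(O \right)} = O^{2}$ ($H{\left(O \right)} = \left(O + 0\right)^{2} = O^{2}$)
$C = \frac{1}{2}$ ($C = \frac{\left(-4 + 3\right)^{2}}{2} = \frac{\left(-1\right)^{2}}{2} = \frac{1}{2} \cdot 1 = \frac{1}{2} \approx 0.5$)
$H{\left(-1 \right)} - 3 C s{\left(0 \right)} 0 = \left(-1\right)^{2} \left(-3\right) \frac{1}{2} \left(- 3 \cdot 0^{2}\right) 0 = 1 \left(- \frac{3 \left(\left(-3\right) 0\right)}{2}\right) 0 = 1 \left(\left(- \frac{3}{2}\right) 0\right) 0 = 1 \cdot 0 \cdot 0 = 0 \cdot 0 = 0$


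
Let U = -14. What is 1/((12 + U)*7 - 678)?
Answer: -1/692 ≈ -0.0014451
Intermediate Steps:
1/((12 + U)*7 - 678) = 1/((12 - 14)*7 - 678) = 1/(-2*7 - 678) = 1/(-14 - 678) = 1/(-692) = -1/692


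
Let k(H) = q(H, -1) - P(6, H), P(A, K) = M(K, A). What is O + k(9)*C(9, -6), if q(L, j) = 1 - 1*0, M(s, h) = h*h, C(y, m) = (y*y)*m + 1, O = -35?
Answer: 16940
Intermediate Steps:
C(y, m) = 1 + m*y² (C(y, m) = y²*m + 1 = m*y² + 1 = 1 + m*y²)
M(s, h) = h²
P(A, K) = A²
q(L, j) = 1 (q(L, j) = 1 + 0 = 1)
k(H) = -35 (k(H) = 1 - 1*6² = 1 - 1*36 = 1 - 36 = -35)
O + k(9)*C(9, -6) = -35 - 35*(1 - 6*9²) = -35 - 35*(1 - 6*81) = -35 - 35*(1 - 486) = -35 - 35*(-485) = -35 + 16975 = 16940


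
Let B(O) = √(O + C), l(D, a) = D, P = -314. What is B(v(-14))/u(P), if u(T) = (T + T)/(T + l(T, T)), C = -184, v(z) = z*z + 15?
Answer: 3*√3 ≈ 5.1962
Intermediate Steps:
v(z) = 15 + z² (v(z) = z² + 15 = 15 + z²)
u(T) = 1 (u(T) = (T + T)/(T + T) = (2*T)/((2*T)) = (2*T)*(1/(2*T)) = 1)
B(O) = √(-184 + O) (B(O) = √(O - 184) = √(-184 + O))
B(v(-14))/u(P) = √(-184 + (15 + (-14)²))/1 = √(-184 + (15 + 196))*1 = √(-184 + 211)*1 = √27*1 = (3*√3)*1 = 3*√3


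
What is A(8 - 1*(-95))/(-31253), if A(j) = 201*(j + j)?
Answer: -41406/31253 ≈ -1.3249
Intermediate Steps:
A(j) = 402*j (A(j) = 201*(2*j) = 402*j)
A(8 - 1*(-95))/(-31253) = (402*(8 - 1*(-95)))/(-31253) = (402*(8 + 95))*(-1/31253) = (402*103)*(-1/31253) = 41406*(-1/31253) = -41406/31253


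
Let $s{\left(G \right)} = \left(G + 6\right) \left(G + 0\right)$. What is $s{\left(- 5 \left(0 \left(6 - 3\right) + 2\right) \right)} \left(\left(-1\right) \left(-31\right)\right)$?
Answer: $1240$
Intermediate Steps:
$s{\left(G \right)} = G \left(6 + G\right)$ ($s{\left(G \right)} = \left(6 + G\right) G = G \left(6 + G\right)$)
$s{\left(- 5 \left(0 \left(6 - 3\right) + 2\right) \right)} \left(\left(-1\right) \left(-31\right)\right) = - 5 \left(0 \left(6 - 3\right) + 2\right) \left(6 - 5 \left(0 \left(6 - 3\right) + 2\right)\right) \left(\left(-1\right) \left(-31\right)\right) = - 5 \left(0 \cdot 3 + 2\right) \left(6 - 5 \left(0 \cdot 3 + 2\right)\right) 31 = - 5 \left(0 + 2\right) \left(6 - 5 \left(0 + 2\right)\right) 31 = \left(-5\right) 2 \left(6 - 10\right) 31 = - 10 \left(6 - 10\right) 31 = \left(-10\right) \left(-4\right) 31 = 40 \cdot 31 = 1240$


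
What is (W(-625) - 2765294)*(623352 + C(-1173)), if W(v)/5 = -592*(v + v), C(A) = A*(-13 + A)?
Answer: 1882993278180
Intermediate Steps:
W(v) = -5920*v (W(v) = 5*(-592*(v + v)) = 5*(-1184*v) = -5920*v)
(W(-625) - 2765294)*(623352 + C(-1173)) = (-5920*(-625) - 2765294)*(623352 - 1173*(-13 - 1173)) = (3700000 - 2765294)*(623352 - 1173*(-1186)) = 934706*(623352 + 1391178) = 934706*2014530 = 1882993278180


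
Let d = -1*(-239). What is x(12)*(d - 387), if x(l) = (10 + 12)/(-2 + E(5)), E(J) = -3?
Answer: 3256/5 ≈ 651.20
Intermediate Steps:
d = 239
x(l) = -22/5 (x(l) = (10 + 12)/(-2 - 3) = 22/(-5) = 22*(-1/5) = -22/5)
x(12)*(d - 387) = -22*(239 - 387)/5 = -22/5*(-148) = 3256/5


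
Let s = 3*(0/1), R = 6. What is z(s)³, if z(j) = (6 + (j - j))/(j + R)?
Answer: 1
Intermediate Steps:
s = 0 (s = 3*(0*1) = 3*0 = 0)
z(j) = 6/(6 + j) (z(j) = (6 + (j - j))/(j + 6) = (6 + 0)/(6 + j) = 6/(6 + j))
z(s)³ = (6/(6 + 0))³ = (6/6)³ = (6*(⅙))³ = 1³ = 1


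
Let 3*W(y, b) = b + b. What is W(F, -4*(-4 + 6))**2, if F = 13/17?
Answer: 256/9 ≈ 28.444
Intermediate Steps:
F = 13/17 (F = 13*(1/17) = 13/17 ≈ 0.76471)
W(y, b) = 2*b/3 (W(y, b) = (b + b)/3 = (2*b)/3 = 2*b/3)
W(F, -4*(-4 + 6))**2 = (2*(-4*(-4 + 6))/3)**2 = (2*(-4*2)/3)**2 = ((2/3)*(-8))**2 = (-16/3)**2 = 256/9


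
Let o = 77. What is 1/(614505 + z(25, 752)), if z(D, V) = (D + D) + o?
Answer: 1/614632 ≈ 1.6270e-6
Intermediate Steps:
z(D, V) = 77 + 2*D (z(D, V) = (D + D) + 77 = 2*D + 77 = 77 + 2*D)
1/(614505 + z(25, 752)) = 1/(614505 + (77 + 2*25)) = 1/(614505 + (77 + 50)) = 1/(614505 + 127) = 1/614632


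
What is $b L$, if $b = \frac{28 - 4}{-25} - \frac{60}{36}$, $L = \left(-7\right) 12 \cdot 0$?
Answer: $0$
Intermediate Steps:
$L = 0$ ($L = \left(-84\right) 0 = 0$)
$b = - \frac{197}{75}$ ($b = \left(28 - 4\right) \left(- \frac{1}{25}\right) - \frac{5}{3} = 24 \left(- \frac{1}{25}\right) - \frac{5}{3} = - \frac{24}{25} - \frac{5}{3} = - \frac{197}{75} \approx -2.6267$)
$b L = \left(- \frac{197}{75}\right) 0 = 0$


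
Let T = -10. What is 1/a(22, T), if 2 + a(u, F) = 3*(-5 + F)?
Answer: -1/47 ≈ -0.021277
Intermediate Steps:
a(u, F) = -17 + 3*F (a(u, F) = -2 + 3*(-5 + F) = -2 + (-15 + 3*F) = -17 + 3*F)
1/a(22, T) = 1/(-17 + 3*(-10)) = 1/(-17 - 30) = 1/(-47) = -1/47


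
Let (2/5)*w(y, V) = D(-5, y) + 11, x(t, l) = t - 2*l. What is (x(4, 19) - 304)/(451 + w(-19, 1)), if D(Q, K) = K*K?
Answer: -338/1381 ≈ -0.24475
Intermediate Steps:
D(Q, K) = K²
w(y, V) = 55/2 + 5*y²/2 (w(y, V) = 5*(y² + 11)/2 = 5*(11 + y²)/2 = 55/2 + 5*y²/2)
(x(4, 19) - 304)/(451 + w(-19, 1)) = ((4 - 2*19) - 304)/(451 + (55/2 + (5/2)*(-19)²)) = ((4 - 38) - 304)/(451 + (55/2 + (5/2)*361)) = (-34 - 304)/(451 + (55/2 + 1805/2)) = -338/(451 + 930) = -338/1381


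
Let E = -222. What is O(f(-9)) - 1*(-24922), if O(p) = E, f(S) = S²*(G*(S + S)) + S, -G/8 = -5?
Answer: 24700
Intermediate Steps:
G = 40 (G = -8*(-5) = 40)
f(S) = S + 80*S³ (f(S) = S²*(40*(S + S)) + S = S²*(40*(2*S)) + S = S²*(80*S) + S = 80*S³ + S = S + 80*S³)
O(p) = -222
O(f(-9)) - 1*(-24922) = -222 - 1*(-24922) = -222 + 24922 = 24700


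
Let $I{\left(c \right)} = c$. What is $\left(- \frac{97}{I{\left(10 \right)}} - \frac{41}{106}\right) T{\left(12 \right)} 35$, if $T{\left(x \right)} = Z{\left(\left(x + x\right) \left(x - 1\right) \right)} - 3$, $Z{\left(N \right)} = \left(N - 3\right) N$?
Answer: $- \frac{1289206611}{53} \approx -2.4325 \cdot 10^{7}$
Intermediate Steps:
$Z{\left(N \right)} = N \left(-3 + N\right)$ ($Z{\left(N \right)} = \left(-3 + N\right) N = N \left(-3 + N\right)$)
$T{\left(x \right)} = -3 + 2 x \left(-1 + x\right) \left(-3 + 2 x \left(-1 + x\right)\right)$ ($T{\left(x \right)} = \left(x + x\right) \left(x - 1\right) \left(-3 + \left(x + x\right) \left(x - 1\right)\right) - 3 = 2 x \left(-1 + x\right) \left(-3 + 2 x \left(-1 + x\right)\right) - 3 = -3 + 2 x \left(-1 + x\right) \left(-3 + 2 x \left(-1 + x\right)\right)$)
$\left(- \frac{97}{I{\left(10 \right)}} - \frac{41}{106}\right) T{\left(12 \right)} 35 = \left(- \frac{97}{10} - \frac{41}{106}\right) \left(-3 + 2 \cdot 12 \left(-1 + 12\right) \left(-3 + 2 \cdot 12 \left(-1 + 12\right)\right)\right) 35 = \left(\left(-97\right) \frac{1}{10} - \frac{41}{106}\right) \left(-3 + 2 \cdot 12 \cdot 11 \left(-3 + 2 \cdot 12 \cdot 11\right)\right) 35 = \left(- \frac{97}{10} - \frac{41}{106}\right) \left(-3 + 2 \cdot 12 \cdot 11 \left(-3 + 264\right)\right) 35 = - \frac{2673 \left(-3 + 2 \cdot 12 \cdot 11 \cdot 261\right)}{265} \cdot 35 = - \frac{2673 \left(-3 + 68904\right)}{265} \cdot 35 = \left(- \frac{2673}{265}\right) 68901 \cdot 35 = \left(- \frac{184172373}{265}\right) 35 = - \frac{1289206611}{53}$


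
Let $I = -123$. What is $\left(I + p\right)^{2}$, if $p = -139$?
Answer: $68644$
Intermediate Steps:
$\left(I + p\right)^{2} = \left(-123 - 139\right)^{2} = \left(-262\right)^{2} = 68644$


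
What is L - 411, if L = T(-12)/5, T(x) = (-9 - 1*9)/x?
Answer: -4107/10 ≈ -410.70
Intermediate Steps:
T(x) = -18/x (T(x) = (-9 - 9)/x = -18/x)
L = 3/10 (L = -18/(-12)/5 = -18*(-1/12)*(⅕) = (3/2)*(⅕) = 3/10 ≈ 0.30000)
L - 411 = 3/10 - 411 = -4107/10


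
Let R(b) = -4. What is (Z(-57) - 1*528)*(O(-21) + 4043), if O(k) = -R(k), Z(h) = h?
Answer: -2367495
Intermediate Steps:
O(k) = 4 (O(k) = -1*(-4) = 4)
(Z(-57) - 1*528)*(O(-21) + 4043) = (-57 - 1*528)*(4 + 4043) = (-57 - 528)*4047 = -585*4047 = -2367495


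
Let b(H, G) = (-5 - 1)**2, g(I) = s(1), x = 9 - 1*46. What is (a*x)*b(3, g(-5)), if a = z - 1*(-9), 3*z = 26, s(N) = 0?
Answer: -23532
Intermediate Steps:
x = -37 (x = 9 - 46 = -37)
g(I) = 0
z = 26/3 (z = (1/3)*26 = 26/3 ≈ 8.6667)
b(H, G) = 36 (b(H, G) = (-6)**2 = 36)
a = 53/3 (a = 26/3 - 1*(-9) = 26/3 + 9 = 53/3 ≈ 17.667)
(a*x)*b(3, g(-5)) = ((53/3)*(-37))*36 = -1961/3*36 = -23532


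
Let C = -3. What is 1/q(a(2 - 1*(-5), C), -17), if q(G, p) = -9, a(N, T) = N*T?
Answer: -1/9 ≈ -0.11111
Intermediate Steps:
1/q(a(2 - 1*(-5), C), -17) = 1/(-9) = -1/9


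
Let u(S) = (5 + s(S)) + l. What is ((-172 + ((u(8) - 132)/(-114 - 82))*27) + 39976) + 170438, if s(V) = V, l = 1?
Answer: 20605309/98 ≈ 2.1026e+5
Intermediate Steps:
u(S) = 6 + S (u(S) = (5 + S) + 1 = 6 + S)
((-172 + ((u(8) - 132)/(-114 - 82))*27) + 39976) + 170438 = ((-172 + (((6 + 8) - 132)/(-114 - 82))*27) + 39976) + 170438 = ((-172 + ((14 - 132)/(-196))*27) + 39976) + 170438 = ((-172 - 118*(-1/196)*27) + 39976) + 170438 = ((-172 + (59/98)*27) + 39976) + 170438 = ((-172 + 1593/98) + 39976) + 170438 = (-15263/98 + 39976) + 170438 = 3902385/98 + 170438 = 20605309/98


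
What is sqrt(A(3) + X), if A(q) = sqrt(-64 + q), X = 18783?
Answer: sqrt(18783 + I*sqrt(61)) ≈ 137.05 + 0.028*I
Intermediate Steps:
sqrt(A(3) + X) = sqrt(sqrt(-64 + 3) + 18783) = sqrt(sqrt(-61) + 18783) = sqrt(I*sqrt(61) + 18783) = sqrt(18783 + I*sqrt(61))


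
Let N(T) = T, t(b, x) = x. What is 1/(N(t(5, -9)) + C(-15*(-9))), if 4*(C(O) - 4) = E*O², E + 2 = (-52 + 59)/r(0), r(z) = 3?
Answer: 4/6055 ≈ 0.00066061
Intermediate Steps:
E = ⅓ (E = -2 + (-52 + 59)/3 = -2 + 7*(⅓) = -2 + 7/3 = ⅓ ≈ 0.33333)
C(O) = 4 + O²/12 (C(O) = 4 + (O²/3)/4 = 4 + O²/12)
1/(N(t(5, -9)) + C(-15*(-9))) = 1/(-9 + (4 + (-15*(-9))²/12)) = 1/(-9 + (4 + (1/12)*135²)) = 1/(-9 + (4 + (1/12)*18225)) = 1/(-9 + (4 + 6075/4)) = 1/(-9 + 6091/4) = 1/(6055/4) = 4/6055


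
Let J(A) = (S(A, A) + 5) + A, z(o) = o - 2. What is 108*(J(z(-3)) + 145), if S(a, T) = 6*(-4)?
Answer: 13068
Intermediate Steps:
z(o) = -2 + o
S(a, T) = -24
J(A) = -19 + A (J(A) = (-24 + 5) + A = -19 + A)
108*(J(z(-3)) + 145) = 108*((-19 + (-2 - 3)) + 145) = 108*((-19 - 5) + 145) = 108*(-24 + 145) = 108*121 = 13068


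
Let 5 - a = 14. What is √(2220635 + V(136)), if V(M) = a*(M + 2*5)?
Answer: √2219321 ≈ 1489.7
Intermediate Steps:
a = -9 (a = 5 - 1*14 = 5 - 14 = -9)
V(M) = -90 - 9*M (V(M) = -9*(M + 2*5) = -9*(M + 10) = -9*(10 + M) = -90 - 9*M)
√(2220635 + V(136)) = √(2220635 + (-90 - 9*136)) = √(2220635 + (-90 - 1224)) = √(2220635 - 1314) = √2219321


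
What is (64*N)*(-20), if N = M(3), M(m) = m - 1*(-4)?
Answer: -8960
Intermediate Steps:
M(m) = 4 + m (M(m) = m + 4 = 4 + m)
N = 7 (N = 4 + 3 = 7)
(64*N)*(-20) = (64*7)*(-20) = 448*(-20) = -8960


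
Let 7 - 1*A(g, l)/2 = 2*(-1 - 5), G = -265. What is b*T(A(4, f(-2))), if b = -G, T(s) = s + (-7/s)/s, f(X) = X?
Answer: 14539225/1444 ≈ 10069.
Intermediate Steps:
A(g, l) = 38 (A(g, l) = 14 - 4*(-1 - 5) = 14 - 4*(-6) = 14 - 2*(-12) = 14 + 24 = 38)
T(s) = s - 7/s²
b = 265 (b = -1*(-265) = 265)
b*T(A(4, f(-2))) = 265*(38 - 7/38²) = 265*(38 - 7*1/1444) = 265*(38 - 7/1444) = 265*(54865/1444) = 14539225/1444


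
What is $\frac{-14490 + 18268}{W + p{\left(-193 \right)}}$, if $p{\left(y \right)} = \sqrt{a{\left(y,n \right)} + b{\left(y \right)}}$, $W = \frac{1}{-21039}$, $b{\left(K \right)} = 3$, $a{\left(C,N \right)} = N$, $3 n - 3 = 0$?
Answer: $\frac{79485342}{42077} \approx 1889.0$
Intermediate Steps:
$n = 1$ ($n = 1 + \frac{1}{3} \cdot 0 = 1 + 0 = 1$)
$W = - \frac{1}{21039} \approx -4.7531 \cdot 10^{-5}$
$p{\left(y \right)} = 2$ ($p{\left(y \right)} = \sqrt{1 + 3} = \sqrt{4} = 2$)
$\frac{-14490 + 18268}{W + p{\left(-193 \right)}} = \frac{-14490 + 18268}{- \frac{1}{21039} + 2} = \frac{3778}{\frac{42077}{21039}} = 3778 \cdot \frac{21039}{42077} = \frac{79485342}{42077}$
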